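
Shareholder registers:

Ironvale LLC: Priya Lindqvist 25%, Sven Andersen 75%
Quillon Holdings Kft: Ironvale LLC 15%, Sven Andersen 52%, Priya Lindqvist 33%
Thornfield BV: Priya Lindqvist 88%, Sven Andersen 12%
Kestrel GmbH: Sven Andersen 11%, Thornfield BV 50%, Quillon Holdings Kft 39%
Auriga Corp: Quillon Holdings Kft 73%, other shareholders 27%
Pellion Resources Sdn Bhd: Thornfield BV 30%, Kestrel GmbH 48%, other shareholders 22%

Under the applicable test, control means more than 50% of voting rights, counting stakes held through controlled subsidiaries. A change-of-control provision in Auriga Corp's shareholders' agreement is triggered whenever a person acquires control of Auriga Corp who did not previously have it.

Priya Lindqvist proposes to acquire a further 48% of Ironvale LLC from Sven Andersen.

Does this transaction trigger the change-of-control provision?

The purchase adds only to Priya's holdings (Sven's stake shrinks), so Priya is the only person who could newly come to control Auriga.
Priya holds 88% of Thornfield, so Priya controls Thornfield.
Neither Priya nor any entity Priya controls holds any voting interest in Auriga.
So before the transaction, Priya does not control Auriga.
After the purchase, Priya's direct stake in Ironvale rises to 25% + 48% = 73%, and Sven's stake falls to 27%.
Priya holds 73% of Ironvale, so Priya controls Ironvale.
After the transaction, neither Priya nor any entity Priya controls holds a voting interest in Auriga, so Priya still does not control it.
No new person acquires control, so the clause is not triggered.

No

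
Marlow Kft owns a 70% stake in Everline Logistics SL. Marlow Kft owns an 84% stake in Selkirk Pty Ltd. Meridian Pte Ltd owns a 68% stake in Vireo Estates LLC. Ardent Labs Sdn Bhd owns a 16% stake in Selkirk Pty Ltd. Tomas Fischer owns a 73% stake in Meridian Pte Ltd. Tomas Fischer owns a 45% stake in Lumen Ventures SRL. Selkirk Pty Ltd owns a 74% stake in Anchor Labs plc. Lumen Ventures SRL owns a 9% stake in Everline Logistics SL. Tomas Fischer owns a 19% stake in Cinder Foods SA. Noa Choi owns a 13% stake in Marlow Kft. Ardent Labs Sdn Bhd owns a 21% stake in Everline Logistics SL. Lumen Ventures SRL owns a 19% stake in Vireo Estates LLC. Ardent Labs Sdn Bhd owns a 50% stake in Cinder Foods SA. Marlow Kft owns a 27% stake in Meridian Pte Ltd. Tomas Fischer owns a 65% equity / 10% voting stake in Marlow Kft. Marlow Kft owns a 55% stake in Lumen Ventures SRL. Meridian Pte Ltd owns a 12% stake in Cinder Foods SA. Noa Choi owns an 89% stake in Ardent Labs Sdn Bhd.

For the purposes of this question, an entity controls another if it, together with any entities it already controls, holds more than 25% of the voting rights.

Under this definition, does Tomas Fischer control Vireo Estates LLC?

Yes

Tomas holds 73% of Meridian, so Tomas controls Meridian.
Tomas holds 45% of Lumen, so Tomas controls Lumen.
Lumen and Meridian together hold 19% + 68% = 87% of Vireo, so Tomas controls Vireo.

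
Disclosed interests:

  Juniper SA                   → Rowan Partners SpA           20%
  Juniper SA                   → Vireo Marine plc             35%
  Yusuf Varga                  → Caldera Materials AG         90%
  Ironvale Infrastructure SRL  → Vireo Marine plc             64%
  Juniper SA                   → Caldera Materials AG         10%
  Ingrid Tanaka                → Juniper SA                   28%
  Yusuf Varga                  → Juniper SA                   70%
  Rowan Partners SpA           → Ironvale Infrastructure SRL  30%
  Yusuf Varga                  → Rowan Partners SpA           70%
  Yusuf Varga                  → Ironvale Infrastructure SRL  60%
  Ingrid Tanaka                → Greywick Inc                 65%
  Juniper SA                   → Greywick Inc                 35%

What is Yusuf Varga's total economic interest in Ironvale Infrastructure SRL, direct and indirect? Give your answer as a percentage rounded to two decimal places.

85.20%

Yusuf reaches Ironvale along 3 paths.
Via Juniper → Rowan: 70% × 20% × 30% = 4.2%.
Via Rowan: 70% × 30% = 21%.
Direct stake: 60% = 60%.
Total: 4.2% + 21% + 60% = 85.2%.
Rounded: 85.20%.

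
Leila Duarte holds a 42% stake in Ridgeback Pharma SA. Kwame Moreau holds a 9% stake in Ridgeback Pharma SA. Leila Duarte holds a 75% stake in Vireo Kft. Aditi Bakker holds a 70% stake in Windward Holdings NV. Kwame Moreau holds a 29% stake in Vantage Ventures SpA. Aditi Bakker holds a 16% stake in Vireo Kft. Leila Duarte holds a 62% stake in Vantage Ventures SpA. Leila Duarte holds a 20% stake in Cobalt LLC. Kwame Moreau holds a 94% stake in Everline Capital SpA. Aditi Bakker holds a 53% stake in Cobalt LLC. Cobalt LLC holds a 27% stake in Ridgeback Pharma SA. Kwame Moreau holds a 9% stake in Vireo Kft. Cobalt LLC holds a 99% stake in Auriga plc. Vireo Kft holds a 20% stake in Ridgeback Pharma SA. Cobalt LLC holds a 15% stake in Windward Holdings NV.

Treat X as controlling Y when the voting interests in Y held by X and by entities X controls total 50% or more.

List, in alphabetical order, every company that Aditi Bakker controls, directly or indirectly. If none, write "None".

Aditi holds 53% of Cobalt, so Aditi controls Cobalt.
Cobalt and Aditi together hold 15% + 70% = 85% of Windward, so Aditi controls Windward.
Cobalt holds 99% of Auriga, so Aditi controls Auriga.
No other company's threshold is met.

Auriga plc, Cobalt LLC, Windward Holdings NV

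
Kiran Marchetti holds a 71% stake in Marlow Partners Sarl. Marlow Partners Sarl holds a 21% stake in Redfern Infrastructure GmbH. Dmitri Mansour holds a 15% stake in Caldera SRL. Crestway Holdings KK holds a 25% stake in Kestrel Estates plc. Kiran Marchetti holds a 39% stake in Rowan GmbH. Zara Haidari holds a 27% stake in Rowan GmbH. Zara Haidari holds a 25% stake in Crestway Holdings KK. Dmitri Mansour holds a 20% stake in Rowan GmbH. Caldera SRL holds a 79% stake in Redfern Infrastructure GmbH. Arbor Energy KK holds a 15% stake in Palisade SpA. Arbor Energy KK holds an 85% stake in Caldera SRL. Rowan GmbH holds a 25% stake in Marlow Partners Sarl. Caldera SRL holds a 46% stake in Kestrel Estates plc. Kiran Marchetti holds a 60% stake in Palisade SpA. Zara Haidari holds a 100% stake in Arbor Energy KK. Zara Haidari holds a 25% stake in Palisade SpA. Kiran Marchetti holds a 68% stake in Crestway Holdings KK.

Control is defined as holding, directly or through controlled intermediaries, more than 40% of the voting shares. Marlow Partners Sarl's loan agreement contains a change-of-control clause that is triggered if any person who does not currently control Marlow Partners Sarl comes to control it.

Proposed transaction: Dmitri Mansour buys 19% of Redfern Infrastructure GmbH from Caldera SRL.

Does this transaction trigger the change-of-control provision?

No

The purchase adds only to Dmitri's holdings (Caldera's stake shrinks), so Dmitri is the only person who could newly come to control Marlow.
Dmitri's largest direct stake is 20% in Rowan, which does not meet the threshold, so Dmitri controls no company.
Neither Dmitri nor any entity Dmitri controls holds any voting interest in Marlow.
So before the transaction, Dmitri does not control Marlow.
After the purchase, Dmitri holds 19% of Redfern directly, and Caldera's stake falls to 60%.
Dmitri's side now holds 19% of Redfern, not > 40%, so Dmitri still does not control Redfern.
After the transaction, neither Dmitri nor any entity Dmitri controls holds a voting interest in Marlow, so Dmitri still does not control it.
No new person acquires control, so the clause is not triggered.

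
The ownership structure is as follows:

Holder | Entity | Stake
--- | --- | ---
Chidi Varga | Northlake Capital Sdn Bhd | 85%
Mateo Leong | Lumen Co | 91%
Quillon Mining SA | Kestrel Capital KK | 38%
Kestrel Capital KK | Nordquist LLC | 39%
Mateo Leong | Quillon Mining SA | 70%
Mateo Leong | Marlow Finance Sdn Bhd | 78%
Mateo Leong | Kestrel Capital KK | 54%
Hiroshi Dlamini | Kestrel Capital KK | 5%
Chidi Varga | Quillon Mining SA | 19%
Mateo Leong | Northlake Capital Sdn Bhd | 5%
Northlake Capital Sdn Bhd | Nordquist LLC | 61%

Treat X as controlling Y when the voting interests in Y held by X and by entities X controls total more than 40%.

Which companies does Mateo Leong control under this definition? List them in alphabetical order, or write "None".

Kestrel Capital KK, Lumen Co, Marlow Finance Sdn Bhd, Quillon Mining SA

Mateo holds 91% of Lumen, so Mateo controls Lumen.
Mateo holds 70% of Quillon, so Mateo controls Quillon.
Mateo and Quillon together hold 54% + 38% = 92% of Kestrel, so Mateo controls Kestrel.
Mateo holds 78% of Marlow, so Mateo controls Marlow.
No other company's threshold is met.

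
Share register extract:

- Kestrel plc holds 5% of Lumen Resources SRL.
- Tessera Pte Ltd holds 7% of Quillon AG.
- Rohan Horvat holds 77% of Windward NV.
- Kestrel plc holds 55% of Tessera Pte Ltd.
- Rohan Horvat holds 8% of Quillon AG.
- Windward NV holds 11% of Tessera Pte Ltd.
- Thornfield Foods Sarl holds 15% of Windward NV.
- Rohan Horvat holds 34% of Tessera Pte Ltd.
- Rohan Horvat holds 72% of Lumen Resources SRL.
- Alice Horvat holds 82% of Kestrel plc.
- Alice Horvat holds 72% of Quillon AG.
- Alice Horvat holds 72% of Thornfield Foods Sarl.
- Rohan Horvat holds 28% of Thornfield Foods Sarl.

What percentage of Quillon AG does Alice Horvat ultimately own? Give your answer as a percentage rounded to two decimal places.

Alice reaches Quillon along 3 paths.
Direct stake: 72% = 72%.
Via Kestrel → Tessera: 82% × 55% × 7% = 3.157%.
Via Thornfield → Windward → Tessera: 72% × 15% × 11% × 7% = 0.08316%.
Total: 72% + 3.157% + 0.08316% = 75.24016%.
Rounded: 75.24%.

75.24%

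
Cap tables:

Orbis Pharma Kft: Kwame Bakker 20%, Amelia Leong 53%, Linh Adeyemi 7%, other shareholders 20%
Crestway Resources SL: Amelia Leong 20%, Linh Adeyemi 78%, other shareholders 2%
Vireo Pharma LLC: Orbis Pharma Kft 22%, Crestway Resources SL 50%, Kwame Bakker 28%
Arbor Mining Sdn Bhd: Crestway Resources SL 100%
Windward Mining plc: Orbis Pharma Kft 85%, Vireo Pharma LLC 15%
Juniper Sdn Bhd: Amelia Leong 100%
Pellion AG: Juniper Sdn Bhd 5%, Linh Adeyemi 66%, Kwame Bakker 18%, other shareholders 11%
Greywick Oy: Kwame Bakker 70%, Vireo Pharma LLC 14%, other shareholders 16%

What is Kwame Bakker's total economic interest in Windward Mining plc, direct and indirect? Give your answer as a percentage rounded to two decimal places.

Kwame reaches Windward along 3 paths.
Via Orbis: 20% × 85% = 17%.
Via Orbis → Vireo: 20% × 22% × 15% = 0.66%.
Via Vireo: 28% × 15% = 4.2%.
Total: 17% + 0.66% + 4.2% = 21.86%.

21.86%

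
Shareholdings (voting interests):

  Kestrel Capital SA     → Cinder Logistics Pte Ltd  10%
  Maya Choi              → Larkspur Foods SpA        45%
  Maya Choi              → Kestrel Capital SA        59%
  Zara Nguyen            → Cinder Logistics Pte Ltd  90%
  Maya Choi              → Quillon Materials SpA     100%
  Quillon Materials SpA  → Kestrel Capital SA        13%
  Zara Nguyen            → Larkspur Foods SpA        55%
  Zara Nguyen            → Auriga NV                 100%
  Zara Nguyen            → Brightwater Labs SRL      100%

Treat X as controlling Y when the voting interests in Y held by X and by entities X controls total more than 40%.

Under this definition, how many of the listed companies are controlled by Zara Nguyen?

Zara holds 55% of Larkspur, so Zara controls Larkspur.
Zara holds 90% of Cinder, so Zara controls Cinder.
Zara holds 100% of Brightwater, so Zara controls Brightwater.
Zara holds 100% of Auriga, so Zara controls Auriga.
No other company's threshold is met.
Zara controls 4 companies.

4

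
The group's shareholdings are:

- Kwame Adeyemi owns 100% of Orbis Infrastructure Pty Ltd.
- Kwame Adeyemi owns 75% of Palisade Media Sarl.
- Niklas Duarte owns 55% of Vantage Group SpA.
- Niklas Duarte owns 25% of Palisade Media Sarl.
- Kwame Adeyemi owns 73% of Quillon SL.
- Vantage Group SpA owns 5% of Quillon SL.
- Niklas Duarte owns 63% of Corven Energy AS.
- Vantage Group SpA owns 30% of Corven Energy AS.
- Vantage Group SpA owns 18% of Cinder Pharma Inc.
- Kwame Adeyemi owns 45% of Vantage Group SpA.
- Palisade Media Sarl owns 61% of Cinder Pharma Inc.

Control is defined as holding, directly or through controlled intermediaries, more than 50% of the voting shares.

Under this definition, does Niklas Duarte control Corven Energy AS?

Niklas holds 55% of Vantage, so Niklas controls Vantage.
Niklas and Vantage together hold 63% + 30% = 93% of Corven, so Niklas controls Corven.

Yes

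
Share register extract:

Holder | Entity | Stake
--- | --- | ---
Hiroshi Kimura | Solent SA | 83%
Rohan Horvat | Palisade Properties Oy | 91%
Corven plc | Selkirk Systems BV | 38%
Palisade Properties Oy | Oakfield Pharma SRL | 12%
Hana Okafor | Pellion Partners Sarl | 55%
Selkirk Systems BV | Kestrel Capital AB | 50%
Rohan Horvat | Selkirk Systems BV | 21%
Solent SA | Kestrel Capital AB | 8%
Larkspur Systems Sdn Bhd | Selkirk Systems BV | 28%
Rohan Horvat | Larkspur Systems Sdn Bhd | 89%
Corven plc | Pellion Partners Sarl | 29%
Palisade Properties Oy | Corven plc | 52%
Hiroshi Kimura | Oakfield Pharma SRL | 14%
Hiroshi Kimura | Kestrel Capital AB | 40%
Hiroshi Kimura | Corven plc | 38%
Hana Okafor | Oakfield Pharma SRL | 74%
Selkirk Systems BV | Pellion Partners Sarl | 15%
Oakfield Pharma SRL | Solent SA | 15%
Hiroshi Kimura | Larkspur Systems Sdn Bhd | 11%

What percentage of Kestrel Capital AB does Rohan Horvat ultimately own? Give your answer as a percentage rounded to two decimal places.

Rohan reaches Kestrel along 4 paths.
Via Palisade → Oakfield → Solent: 91% × 12% × 15% × 8% = 0.13104%.
Via Palisade → Corven → Selkirk: 91% × 52% × 38% × 50% = 8.9908%.
Via Larkspur → Selkirk: 89% × 28% × 50% = 12.46%.
Via Selkirk: 21% × 50% = 10.5%.
Total: 0.13104% + 8.9908% + 12.46% + 10.5% = 32.08184%.
Rounded: 32.08%.

32.08%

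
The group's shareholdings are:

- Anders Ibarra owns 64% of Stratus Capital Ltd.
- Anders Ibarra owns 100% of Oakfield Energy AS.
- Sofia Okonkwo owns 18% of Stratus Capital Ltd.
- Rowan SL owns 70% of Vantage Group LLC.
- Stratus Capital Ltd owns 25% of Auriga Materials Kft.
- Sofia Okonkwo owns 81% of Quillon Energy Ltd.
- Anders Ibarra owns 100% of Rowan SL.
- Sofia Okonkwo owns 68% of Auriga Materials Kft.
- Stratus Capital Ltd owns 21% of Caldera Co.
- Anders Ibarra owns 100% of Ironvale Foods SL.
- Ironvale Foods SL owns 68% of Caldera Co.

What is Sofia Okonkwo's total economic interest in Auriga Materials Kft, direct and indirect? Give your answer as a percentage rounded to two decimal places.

Sofia reaches Auriga along 2 paths.
Direct stake: 68% = 68%.
Via Stratus: 18% × 25% = 4.5%.
Total: 68% + 4.5% = 72.5%.
Rounded: 72.50%.

72.50%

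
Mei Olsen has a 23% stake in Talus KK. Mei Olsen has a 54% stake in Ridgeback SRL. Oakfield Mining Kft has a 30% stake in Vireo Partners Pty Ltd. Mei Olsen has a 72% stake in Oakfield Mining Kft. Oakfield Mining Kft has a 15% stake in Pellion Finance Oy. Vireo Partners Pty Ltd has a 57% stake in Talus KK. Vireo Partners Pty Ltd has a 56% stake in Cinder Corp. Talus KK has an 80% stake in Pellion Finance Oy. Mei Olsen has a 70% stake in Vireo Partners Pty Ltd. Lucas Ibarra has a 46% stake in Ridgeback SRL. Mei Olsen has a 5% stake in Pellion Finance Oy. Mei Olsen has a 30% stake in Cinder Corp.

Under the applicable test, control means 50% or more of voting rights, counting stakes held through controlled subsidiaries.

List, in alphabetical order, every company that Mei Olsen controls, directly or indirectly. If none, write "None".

Mei holds 54% of Ridgeback, so Mei controls Ridgeback.
Mei holds 72% of Oakfield, so Mei controls Oakfield.
Mei and Oakfield together hold 70% + 30% = 100% of Vireo, so Mei controls Vireo.
Vireo and Mei together hold 56% + 30% = 86% of Cinder, so Mei controls Cinder.
Vireo and Mei together hold 57% + 23% = 80% of Talus, so Mei controls Talus.
Oakfield and Talus and Mei together hold 15% + 80% + 5% = 100% of Pellion, so Mei controls Pellion.

Cinder Corp, Oakfield Mining Kft, Pellion Finance Oy, Ridgeback SRL, Talus KK, Vireo Partners Pty Ltd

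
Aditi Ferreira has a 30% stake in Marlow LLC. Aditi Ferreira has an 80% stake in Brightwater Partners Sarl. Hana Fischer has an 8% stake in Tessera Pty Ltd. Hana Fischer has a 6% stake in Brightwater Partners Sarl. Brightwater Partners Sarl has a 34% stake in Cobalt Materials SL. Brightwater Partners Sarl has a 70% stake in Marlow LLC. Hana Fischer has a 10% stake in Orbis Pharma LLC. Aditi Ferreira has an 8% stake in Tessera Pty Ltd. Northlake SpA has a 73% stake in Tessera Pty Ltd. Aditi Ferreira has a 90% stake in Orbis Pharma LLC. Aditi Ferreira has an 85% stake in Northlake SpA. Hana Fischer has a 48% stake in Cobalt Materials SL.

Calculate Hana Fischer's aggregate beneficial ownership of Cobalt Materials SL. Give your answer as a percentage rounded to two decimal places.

Hana reaches Cobalt along 2 paths.
Direct stake: 48% = 48%.
Via Brightwater: 6% × 34% = 2.04%.
Total: 48% + 2.04% = 50.04%.

50.04%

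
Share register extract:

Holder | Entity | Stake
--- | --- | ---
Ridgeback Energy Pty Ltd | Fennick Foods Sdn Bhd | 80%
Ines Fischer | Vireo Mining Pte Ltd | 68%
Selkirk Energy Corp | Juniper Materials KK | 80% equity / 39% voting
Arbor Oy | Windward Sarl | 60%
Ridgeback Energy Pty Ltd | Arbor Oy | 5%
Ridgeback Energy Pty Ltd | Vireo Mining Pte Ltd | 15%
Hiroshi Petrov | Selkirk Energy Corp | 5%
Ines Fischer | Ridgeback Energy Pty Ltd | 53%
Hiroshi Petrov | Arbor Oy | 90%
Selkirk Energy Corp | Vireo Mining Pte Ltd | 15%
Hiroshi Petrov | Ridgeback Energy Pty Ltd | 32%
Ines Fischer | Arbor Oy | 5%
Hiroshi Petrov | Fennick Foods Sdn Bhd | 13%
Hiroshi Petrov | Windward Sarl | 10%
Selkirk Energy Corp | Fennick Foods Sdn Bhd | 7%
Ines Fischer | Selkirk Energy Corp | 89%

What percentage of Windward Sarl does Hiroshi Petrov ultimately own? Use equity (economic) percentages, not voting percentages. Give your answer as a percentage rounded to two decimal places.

64.96%

Hiroshi reaches Windward along 3 paths.
Via Ridgeback → Arbor: 32% × 5% × 60% = 0.96%.
Via Arbor: 90% × 60% = 54%.
Direct stake: 10% = 10%.
Total: 0.96% + 54% + 10% = 64.96%.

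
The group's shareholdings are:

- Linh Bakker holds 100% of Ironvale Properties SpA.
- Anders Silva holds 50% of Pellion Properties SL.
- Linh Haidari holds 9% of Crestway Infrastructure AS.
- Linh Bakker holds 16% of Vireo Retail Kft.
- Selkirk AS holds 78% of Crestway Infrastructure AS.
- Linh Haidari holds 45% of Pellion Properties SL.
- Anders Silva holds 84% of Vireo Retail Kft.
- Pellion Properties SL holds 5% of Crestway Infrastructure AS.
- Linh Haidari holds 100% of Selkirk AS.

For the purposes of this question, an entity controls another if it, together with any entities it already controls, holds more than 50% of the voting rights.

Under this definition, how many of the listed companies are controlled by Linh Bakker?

Linh Bakker holds 100% of Ironvale, so Linh Bakker controls Ironvale.
No other company's threshold is met.
Linh Bakker controls 1 company.

1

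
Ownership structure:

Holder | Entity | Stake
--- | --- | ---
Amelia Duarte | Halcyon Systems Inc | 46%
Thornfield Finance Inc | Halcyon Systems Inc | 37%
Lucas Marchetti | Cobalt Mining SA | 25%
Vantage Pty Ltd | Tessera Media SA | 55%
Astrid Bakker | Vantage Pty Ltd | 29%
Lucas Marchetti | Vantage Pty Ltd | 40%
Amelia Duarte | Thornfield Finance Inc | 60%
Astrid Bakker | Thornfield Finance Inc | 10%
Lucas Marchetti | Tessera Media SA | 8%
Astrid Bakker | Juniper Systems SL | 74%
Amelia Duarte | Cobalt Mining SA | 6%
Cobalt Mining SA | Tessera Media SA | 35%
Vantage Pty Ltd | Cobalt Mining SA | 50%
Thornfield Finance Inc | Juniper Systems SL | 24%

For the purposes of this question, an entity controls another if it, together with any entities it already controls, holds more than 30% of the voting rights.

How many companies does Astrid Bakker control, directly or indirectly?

1

Astrid holds 74% of Juniper, so Astrid controls Juniper.
No other company's threshold is met.
Astrid controls 1 company.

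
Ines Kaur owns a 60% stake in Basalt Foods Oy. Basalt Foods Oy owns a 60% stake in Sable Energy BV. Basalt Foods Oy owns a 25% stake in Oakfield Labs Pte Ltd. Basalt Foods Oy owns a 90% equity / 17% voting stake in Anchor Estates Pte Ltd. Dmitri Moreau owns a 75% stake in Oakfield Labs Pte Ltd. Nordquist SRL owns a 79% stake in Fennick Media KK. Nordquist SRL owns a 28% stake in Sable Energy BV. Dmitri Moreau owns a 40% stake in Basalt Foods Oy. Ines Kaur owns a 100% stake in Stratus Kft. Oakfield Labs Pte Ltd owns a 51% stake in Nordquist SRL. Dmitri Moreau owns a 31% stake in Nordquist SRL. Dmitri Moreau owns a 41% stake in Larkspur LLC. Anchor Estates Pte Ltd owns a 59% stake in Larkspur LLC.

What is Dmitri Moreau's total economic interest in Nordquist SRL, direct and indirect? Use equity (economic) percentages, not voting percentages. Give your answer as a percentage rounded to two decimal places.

Dmitri reaches Nordquist along 3 paths.
Via Basalt → Oakfield: 40% × 25% × 51% = 5.1%.
Via Oakfield: 75% × 51% = 38.25%.
Direct stake: 31% = 31%.
Total: 5.1% + 38.25% + 31% = 74.35%.

74.35%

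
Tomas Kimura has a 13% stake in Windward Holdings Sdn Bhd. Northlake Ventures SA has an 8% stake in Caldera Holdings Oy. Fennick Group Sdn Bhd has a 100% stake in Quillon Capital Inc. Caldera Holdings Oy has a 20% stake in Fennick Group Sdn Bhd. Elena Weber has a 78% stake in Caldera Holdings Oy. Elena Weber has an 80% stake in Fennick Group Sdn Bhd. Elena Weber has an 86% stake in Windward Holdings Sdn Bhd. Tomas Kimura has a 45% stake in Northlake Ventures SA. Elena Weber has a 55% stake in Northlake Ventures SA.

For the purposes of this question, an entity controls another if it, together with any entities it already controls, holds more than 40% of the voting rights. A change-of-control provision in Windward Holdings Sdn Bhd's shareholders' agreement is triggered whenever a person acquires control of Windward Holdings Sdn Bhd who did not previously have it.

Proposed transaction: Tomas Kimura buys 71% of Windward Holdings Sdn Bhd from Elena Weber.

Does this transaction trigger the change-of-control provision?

The purchase adds only to Tomas's holdings (Elena's stake shrinks), so Tomas is the only person who could newly come to control Windward.
Tomas holds 45% of Northlake, so Tomas controls Northlake.
In Windward, Tomas's side holds only 13%, not > 40%.
So before the transaction, Tomas does not control Windward.
After the purchase, Tomas's direct stake in Windward rises to 13% + 71% = 84%, and Elena's stake falls to 15%.
Tomas holds 84% of Windward, so Tomas controls Windward.
Tomas did not control Windward before and does after, so the clause is triggered.

Yes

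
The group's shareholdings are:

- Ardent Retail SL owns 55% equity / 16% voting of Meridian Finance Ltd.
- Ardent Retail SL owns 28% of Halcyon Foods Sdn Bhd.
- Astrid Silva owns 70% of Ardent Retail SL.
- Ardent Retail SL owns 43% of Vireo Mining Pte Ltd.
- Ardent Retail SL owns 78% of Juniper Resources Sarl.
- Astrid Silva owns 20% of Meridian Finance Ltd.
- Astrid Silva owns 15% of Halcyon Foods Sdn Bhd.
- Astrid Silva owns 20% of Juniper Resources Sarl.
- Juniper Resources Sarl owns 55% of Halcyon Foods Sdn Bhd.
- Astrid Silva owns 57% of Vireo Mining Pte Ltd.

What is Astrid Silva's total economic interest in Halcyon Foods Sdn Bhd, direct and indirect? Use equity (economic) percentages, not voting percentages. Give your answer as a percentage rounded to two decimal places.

75.63%

Astrid reaches Halcyon along 4 paths.
Via Ardent → Juniper: 70% × 78% × 55% = 30.03%.
Via Juniper: 20% × 55% = 11%.
Via Ardent: 70% × 28% = 19.6%.
Direct stake: 15% = 15%.
Total: 30.03% + 11% + 19.6% + 15% = 75.63%.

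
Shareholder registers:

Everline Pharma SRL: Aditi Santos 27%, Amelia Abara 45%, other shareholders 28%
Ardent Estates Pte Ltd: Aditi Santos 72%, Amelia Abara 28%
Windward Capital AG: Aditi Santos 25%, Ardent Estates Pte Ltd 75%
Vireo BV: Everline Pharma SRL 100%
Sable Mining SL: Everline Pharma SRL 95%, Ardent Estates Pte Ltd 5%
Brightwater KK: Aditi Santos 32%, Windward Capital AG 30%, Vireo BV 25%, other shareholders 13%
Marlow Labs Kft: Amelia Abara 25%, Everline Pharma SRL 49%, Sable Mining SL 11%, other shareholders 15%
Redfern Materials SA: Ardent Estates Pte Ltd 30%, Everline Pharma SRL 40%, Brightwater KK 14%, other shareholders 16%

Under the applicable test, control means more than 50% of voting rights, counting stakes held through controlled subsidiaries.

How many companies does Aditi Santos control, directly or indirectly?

3

Aditi holds 72% of Ardent, so Aditi controls Ardent.
Aditi and Ardent together hold 25% + 75% = 100% of Windward, so Aditi controls Windward.
Aditi and Windward together hold 32% + 30% = 62% of Brightwater, so Aditi controls Brightwater.
No other company's threshold is met.
Aditi controls 3 companies.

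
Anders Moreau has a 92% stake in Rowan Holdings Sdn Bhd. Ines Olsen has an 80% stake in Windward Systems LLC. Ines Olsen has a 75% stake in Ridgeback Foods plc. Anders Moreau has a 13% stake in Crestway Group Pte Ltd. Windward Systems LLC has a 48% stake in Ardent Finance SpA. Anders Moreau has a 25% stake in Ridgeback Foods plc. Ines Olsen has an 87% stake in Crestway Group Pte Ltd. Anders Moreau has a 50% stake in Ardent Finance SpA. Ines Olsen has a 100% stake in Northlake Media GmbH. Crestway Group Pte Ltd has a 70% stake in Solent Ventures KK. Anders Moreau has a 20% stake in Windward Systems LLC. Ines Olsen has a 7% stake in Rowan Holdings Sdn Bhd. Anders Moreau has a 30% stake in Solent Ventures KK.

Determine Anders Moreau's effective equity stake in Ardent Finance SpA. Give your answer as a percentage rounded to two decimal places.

59.60%

Anders reaches Ardent along 2 paths.
Direct stake: 50% = 50%.
Via Windward: 20% × 48% = 9.6%.
Total: 50% + 9.6% = 59.6%.
Rounded: 59.60%.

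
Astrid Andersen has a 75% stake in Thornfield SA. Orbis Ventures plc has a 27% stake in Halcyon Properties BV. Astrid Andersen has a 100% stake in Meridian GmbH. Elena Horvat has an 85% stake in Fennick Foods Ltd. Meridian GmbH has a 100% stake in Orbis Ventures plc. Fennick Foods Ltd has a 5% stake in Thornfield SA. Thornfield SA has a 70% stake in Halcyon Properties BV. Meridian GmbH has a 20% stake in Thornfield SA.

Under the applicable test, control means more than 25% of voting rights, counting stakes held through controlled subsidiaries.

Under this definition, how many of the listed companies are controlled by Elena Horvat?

Elena holds 85% of Fennick, so Elena controls Fennick.
No other company's threshold is met.
Elena controls 1 company.

1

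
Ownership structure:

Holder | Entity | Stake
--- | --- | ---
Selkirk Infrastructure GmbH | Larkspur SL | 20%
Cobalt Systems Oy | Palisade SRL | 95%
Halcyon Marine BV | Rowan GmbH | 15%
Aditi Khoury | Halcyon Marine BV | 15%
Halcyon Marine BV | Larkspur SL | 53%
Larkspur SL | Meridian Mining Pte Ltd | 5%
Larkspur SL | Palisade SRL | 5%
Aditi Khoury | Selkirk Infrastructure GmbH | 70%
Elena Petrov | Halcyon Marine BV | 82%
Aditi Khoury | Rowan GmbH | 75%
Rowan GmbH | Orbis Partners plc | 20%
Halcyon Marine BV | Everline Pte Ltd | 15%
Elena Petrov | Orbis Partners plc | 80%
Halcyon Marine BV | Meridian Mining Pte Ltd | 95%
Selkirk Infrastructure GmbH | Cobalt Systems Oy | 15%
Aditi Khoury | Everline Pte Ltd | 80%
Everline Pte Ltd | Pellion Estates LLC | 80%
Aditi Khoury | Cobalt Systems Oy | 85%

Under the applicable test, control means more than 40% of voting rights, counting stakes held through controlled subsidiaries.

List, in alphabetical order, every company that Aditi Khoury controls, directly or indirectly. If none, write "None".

Cobalt Systems Oy, Everline Pte Ltd, Palisade SRL, Pellion Estates LLC, Rowan GmbH, Selkirk Infrastructure GmbH

Aditi holds 70% of Selkirk, so Aditi controls Selkirk.
Aditi holds 80% of Everline, so Aditi controls Everline.
Aditi holds 75% of Rowan, so Aditi controls Rowan.
Aditi and Selkirk together hold 85% + 15% = 100% of Cobalt, so Aditi controls Cobalt.
Cobalt holds 95% of Palisade, so Aditi controls Palisade.
Everline holds 80% of Pellion, so Aditi controls Pellion.
No other company's threshold is met.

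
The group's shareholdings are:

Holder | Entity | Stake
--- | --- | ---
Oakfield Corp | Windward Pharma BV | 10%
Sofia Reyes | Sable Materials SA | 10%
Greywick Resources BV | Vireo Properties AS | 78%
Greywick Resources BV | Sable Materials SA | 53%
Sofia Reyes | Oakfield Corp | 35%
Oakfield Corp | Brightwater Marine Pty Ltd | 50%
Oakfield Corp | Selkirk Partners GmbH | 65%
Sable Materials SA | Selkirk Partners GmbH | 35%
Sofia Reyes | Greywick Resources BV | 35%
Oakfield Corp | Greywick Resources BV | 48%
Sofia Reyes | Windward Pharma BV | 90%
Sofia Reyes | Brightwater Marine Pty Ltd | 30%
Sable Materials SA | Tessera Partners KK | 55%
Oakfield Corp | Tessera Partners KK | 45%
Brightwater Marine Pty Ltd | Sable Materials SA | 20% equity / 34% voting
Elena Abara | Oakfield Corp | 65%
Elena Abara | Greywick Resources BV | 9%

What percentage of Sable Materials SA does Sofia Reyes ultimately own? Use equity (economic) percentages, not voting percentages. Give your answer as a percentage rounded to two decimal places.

46.95%

Sofia reaches Sable along 5 paths.
Via Greywick: 35% × 53% = 18.55%.
Via Oakfield → Greywick: 35% × 48% × 53% = 8.904%.
Via Brightwater: 30% × 20% = 6%.
Via Oakfield → Brightwater: 35% × 50% × 20% = 3.5%.
Direct stake: 10% = 10%.
Total: 18.55% + 8.904% + 6% + 3.5% + 10% = 46.954%.
Rounded: 46.95%.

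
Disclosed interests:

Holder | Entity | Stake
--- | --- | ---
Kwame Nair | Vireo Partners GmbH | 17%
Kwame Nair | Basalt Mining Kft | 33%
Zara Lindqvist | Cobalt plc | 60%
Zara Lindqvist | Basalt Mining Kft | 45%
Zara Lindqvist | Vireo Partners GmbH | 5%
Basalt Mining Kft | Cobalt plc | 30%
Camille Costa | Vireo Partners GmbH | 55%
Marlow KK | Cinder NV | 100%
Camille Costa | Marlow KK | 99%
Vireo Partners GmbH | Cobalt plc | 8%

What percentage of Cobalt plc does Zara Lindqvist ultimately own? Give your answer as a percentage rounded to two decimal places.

Zara reaches Cobalt along 3 paths.
Via Vireo: 5% × 8% = 0.4%.
Via Basalt: 45% × 30% = 13.5%.
Direct stake: 60% = 60%.
Total: 0.4% + 13.5% + 60% = 73.9%.
Rounded: 73.90%.

73.90%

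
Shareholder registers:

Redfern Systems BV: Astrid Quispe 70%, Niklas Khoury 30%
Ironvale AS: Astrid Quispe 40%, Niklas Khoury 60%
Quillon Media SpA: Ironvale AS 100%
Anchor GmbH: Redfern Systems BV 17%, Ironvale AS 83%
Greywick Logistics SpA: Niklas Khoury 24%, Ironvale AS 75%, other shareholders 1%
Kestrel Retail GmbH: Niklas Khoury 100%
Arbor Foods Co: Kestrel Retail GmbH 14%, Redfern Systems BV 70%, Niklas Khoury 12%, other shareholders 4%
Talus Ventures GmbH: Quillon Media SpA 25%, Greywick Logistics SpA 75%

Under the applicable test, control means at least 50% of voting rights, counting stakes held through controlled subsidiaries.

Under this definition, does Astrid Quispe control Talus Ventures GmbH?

Astrid holds 70% of Redfern, so Astrid controls Redfern.
Redfern holds 70% of Arbor, so Astrid controls Arbor.
Neither Astrid nor any entity Astrid controls holds any voting interest in Talus.
So Astrid does not control Talus.

No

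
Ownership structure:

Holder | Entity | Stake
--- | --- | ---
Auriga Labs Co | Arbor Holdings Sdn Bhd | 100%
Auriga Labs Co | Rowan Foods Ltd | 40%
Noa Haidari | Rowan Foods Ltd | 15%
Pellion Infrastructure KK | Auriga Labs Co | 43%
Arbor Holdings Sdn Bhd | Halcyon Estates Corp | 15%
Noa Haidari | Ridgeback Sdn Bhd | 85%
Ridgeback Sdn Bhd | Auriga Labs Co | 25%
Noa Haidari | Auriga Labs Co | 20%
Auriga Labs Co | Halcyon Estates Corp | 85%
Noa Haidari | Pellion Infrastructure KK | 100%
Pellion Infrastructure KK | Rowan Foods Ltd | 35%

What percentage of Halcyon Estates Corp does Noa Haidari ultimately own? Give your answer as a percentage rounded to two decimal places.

Noa reaches Halcyon along 6 paths.
Via Pellion → Auriga: 100% × 43% × 85% = 36.55%.
Via Ridgeback → Auriga: 85% × 25% × 85% = 18.0625%.
Via Auriga: 20% × 85% = 17%.
Via Pellion → Auriga → Arbor: 100% × 43% × 100% × 15% = 6.45%.
Via Ridgeback → Auriga → Arbor: 85% × 25% × 100% × 15% = 3.1875%.
Via Auriga → Arbor: 20% × 100% × 15% = 3%.
Total: 36.55% + 18.0625% + 17% + 6.45% + 3.1875% + 3% = 84.25%.

84.25%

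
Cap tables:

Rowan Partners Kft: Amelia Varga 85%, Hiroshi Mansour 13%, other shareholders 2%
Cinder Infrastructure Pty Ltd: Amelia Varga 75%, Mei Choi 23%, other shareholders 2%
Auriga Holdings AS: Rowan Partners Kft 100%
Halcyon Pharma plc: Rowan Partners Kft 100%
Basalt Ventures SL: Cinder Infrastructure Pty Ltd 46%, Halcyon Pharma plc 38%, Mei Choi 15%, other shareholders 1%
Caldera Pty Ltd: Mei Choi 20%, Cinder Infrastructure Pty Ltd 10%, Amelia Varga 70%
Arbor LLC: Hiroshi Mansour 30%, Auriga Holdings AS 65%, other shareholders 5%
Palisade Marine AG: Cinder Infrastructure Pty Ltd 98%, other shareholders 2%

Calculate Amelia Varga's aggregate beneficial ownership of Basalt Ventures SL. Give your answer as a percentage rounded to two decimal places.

66.80%

Amelia reaches Basalt along 2 paths.
Via Cinder: 75% × 46% = 34.5%.
Via Rowan → Halcyon: 85% × 100% × 38% = 32.3%.
Total: 34.5% + 32.3% = 66.8%.
Rounded: 66.80%.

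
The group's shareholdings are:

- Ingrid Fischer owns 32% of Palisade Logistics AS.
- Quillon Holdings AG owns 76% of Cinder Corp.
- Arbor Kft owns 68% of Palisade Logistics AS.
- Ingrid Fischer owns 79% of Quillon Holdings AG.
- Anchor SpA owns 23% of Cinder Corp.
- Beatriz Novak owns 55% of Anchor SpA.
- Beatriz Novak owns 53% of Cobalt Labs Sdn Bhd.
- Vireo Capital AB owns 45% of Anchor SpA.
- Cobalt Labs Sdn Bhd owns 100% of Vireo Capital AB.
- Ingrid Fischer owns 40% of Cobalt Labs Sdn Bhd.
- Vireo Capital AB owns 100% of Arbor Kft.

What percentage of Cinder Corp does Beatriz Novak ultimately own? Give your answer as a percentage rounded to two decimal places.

18.14%

Beatriz reaches Cinder along 2 paths.
Via Cobalt → Vireo → Anchor: 53% × 100% × 45% × 23% = 5.4855%.
Via Anchor: 55% × 23% = 12.65%.
Total: 5.4855% + 12.65% = 18.1355%.
Rounded: 18.14%.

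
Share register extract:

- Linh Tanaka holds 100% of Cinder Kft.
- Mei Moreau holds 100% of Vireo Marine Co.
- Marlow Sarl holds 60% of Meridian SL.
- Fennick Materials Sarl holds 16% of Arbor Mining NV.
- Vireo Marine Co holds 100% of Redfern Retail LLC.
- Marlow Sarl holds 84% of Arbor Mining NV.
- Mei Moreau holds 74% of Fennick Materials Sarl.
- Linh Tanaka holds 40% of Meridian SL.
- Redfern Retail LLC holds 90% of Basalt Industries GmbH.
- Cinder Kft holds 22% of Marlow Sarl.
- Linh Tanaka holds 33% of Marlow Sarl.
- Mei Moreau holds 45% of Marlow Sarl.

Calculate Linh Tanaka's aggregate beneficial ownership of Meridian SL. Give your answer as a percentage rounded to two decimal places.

Linh reaches Meridian along 3 paths.
Via Marlow: 33% × 60% = 19.8%.
Via Cinder → Marlow: 100% × 22% × 60% = 13.2%.
Direct stake: 40% = 40%.
Total: 19.8% + 13.2% + 40% = 73%.
Rounded: 73.00%.

73.00%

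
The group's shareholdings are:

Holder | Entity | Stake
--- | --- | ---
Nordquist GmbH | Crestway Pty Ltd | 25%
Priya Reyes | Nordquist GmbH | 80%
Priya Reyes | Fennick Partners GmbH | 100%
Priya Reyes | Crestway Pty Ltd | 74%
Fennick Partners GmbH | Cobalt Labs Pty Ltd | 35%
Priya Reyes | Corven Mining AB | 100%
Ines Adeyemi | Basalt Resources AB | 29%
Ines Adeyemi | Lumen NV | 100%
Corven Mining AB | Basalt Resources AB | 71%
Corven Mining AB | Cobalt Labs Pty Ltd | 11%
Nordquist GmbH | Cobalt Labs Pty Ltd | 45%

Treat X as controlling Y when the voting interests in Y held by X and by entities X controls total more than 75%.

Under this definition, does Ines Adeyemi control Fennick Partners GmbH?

No

Ines holds 100% of Lumen, so Ines controls Lumen.
Neither Ines nor any entity Ines controls holds any voting interest in Fennick.
So Ines does not control Fennick.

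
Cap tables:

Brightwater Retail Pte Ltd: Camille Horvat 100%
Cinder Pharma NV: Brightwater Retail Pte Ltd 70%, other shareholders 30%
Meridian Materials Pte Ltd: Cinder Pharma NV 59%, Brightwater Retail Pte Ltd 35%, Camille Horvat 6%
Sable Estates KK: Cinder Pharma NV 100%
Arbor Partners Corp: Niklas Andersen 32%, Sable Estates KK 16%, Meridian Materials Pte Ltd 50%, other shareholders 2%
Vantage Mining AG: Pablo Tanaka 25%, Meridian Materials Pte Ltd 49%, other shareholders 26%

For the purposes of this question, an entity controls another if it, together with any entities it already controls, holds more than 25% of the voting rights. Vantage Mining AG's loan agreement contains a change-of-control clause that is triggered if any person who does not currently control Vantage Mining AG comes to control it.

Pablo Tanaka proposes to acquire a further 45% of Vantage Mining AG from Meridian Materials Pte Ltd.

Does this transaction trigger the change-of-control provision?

Yes

The purchase adds only to Pablo's holdings (Meridian's stake shrinks), so Pablo is the only person who could newly come to control Vantage.
Pablo's largest direct stake is 25% in Vantage, which does not meet the threshold, so Pablo controls no company.
In Vantage, Pablo's side holds only 25%, not > 25%.
So before the transaction, Pablo does not control Vantage.
After the purchase, Pablo's direct stake in Vantage rises to 25% + 45% = 70%, and Meridian's stake falls to 4%.
Pablo holds 70% of Vantage, so Pablo controls Vantage.
Pablo did not control Vantage before and does after, so the clause is triggered.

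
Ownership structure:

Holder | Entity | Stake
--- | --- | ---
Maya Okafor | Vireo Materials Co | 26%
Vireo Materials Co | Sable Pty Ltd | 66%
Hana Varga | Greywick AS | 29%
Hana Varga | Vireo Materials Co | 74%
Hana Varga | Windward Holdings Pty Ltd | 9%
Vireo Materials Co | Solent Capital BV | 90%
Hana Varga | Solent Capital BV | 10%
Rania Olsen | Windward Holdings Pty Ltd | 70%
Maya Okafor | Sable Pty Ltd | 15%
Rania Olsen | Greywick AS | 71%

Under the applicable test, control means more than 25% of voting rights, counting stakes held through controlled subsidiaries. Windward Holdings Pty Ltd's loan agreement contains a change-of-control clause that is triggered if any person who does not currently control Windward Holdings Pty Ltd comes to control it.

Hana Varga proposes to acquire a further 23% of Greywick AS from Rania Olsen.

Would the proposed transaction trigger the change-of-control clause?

The purchase adds only to Hana's holdings (Rania's stake shrinks), so Hana is the only person who could newly come to control Windward.
Hana holds 29% of Greywick, so Hana controls Greywick.
Hana holds 74% of Vireo, so Hana controls Vireo.
Vireo holds 66% of Sable, so Hana controls Sable.
Hana and Vireo together hold 10% + 90% = 100% of Solent, so Hana controls Solent.
In Windward, Hana's side holds only 9%, not > 25%.
So before the transaction, Hana does not control Windward.
After the purchase, Hana's direct stake in Greywick rises to 29% + 23% = 52%, and Rania's stake falls to 48%.
Hana holds 52% of Greywick, so Hana controls Greywick.
After the transaction, Hana's side holds 9% of Windward, not > 25%, so Hana still does not control Windward.
No new person acquires control, so the clause is not triggered.

No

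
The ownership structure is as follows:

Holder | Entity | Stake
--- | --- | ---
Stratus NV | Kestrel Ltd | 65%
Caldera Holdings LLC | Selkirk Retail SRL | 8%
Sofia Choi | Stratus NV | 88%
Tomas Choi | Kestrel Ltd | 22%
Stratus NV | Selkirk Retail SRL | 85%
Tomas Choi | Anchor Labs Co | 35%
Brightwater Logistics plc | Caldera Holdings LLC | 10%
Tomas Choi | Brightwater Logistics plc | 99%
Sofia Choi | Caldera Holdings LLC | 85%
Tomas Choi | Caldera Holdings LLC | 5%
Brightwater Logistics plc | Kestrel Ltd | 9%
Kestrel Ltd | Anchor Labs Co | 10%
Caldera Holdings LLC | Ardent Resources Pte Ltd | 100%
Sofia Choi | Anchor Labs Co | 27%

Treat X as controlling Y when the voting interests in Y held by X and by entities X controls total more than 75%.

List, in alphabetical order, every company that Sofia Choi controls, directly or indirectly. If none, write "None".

Ardent Resources Pte Ltd, Caldera Holdings LLC, Selkirk Retail SRL, Stratus NV

Sofia holds 88% of Stratus, so Sofia controls Stratus.
Sofia holds 85% of Caldera, so Sofia controls Caldera.
Caldera and Stratus together hold 8% + 85% = 93% of Selkirk, so Sofia controls Selkirk.
Caldera holds 100% of Ardent, so Sofia controls Ardent.
No other company's threshold is met.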